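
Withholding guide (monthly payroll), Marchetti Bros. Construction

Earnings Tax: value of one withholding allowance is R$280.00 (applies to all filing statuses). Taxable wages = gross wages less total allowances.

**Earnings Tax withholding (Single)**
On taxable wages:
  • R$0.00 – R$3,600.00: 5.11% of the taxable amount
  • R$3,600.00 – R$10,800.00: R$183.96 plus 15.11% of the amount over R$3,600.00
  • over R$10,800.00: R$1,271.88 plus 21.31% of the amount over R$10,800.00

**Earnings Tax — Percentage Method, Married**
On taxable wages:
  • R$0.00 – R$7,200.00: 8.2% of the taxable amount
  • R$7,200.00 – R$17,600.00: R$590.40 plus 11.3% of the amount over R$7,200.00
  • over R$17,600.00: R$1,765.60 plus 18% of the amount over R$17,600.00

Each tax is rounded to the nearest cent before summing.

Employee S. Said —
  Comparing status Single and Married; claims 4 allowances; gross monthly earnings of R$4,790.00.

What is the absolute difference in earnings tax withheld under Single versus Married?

R$106.40

Earnings Tax (Single): taxable = R$4,790.00 − 4×R$280.00 = R$3,670.00
  R$183.96 + 15.11% × (R$3,670.00 − R$3,600.00) = R$183.96 + 15.11% × R$70.00 = R$194.54
Earnings Tax (Married): taxable = R$4,790.00 − 4×R$280.00 = R$3,670.00
  8.2% × R$3,670.00 = R$300.94
Difference: |R$194.54 − R$300.94| = R$106.40 (higher under Married)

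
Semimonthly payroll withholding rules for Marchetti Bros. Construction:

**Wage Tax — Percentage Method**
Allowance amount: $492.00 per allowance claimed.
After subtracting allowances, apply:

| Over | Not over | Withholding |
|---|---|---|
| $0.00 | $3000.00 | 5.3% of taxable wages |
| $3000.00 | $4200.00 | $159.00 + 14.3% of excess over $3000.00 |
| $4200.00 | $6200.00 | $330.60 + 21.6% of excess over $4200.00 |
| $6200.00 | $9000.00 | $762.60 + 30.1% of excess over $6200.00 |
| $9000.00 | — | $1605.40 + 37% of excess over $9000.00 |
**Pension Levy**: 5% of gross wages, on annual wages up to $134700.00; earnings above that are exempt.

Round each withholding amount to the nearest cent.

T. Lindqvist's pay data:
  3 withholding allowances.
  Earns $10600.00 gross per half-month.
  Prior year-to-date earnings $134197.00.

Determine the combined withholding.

$1676.43

Wage Tax: taxable = $10600.00 − 3×$492.00 = $9124.00
  $1605.40 + 37% × ($9124.00 − $9000.00) = $1605.40 + 37% × $124.00 = $1651.28
Pension Levy: cap $134700.00 − YTD $134197.00 = $503.00 subject; 5% × $503.00 = $25.15
Total: $1651.28 + $25.15 = $1676.43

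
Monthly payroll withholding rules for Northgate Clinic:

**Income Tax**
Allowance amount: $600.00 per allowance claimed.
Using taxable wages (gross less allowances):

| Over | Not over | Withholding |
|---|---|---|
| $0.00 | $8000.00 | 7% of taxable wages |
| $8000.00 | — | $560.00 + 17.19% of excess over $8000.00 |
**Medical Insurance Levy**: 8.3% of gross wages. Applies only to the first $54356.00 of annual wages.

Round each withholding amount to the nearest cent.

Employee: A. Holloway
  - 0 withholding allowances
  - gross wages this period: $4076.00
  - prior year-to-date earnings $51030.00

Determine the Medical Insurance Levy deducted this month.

$276.06

Medical Insurance Levy: cap $54356.00 − YTD $51030.00 = $3326.00 subject; 8.3% × $3326.00 = $276.06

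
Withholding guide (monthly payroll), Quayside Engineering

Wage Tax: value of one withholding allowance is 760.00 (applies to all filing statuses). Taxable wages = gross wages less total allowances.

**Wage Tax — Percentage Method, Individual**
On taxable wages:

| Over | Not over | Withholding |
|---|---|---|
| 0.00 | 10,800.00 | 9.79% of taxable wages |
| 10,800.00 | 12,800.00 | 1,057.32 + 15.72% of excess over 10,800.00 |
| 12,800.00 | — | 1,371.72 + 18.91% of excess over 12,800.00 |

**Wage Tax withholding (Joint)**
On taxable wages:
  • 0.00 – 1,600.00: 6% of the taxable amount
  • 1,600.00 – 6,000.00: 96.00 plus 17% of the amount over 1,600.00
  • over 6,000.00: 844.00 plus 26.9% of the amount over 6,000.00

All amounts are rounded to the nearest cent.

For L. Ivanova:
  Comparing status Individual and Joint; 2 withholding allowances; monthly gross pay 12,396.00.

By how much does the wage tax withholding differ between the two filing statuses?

Wage Tax (Individual): taxable = 12,396.00 − 2×760.00 = 10,876.00
  1,057.32 + 15.72% × (10,876.00 − 10,800.00) = 1,057.32 + 15.72% × 76.00 = 1,069.27
Wage Tax (Joint): taxable = 12,396.00 − 2×760.00 = 10,876.00
  844.00 + 26.9% × (10,876.00 − 6,000.00) = 844.00 + 26.9% × 4,876.00 = 2,155.64
Difference: |1,069.27 − 2,155.64| = 1,086.37 (higher under Joint)

1,086.37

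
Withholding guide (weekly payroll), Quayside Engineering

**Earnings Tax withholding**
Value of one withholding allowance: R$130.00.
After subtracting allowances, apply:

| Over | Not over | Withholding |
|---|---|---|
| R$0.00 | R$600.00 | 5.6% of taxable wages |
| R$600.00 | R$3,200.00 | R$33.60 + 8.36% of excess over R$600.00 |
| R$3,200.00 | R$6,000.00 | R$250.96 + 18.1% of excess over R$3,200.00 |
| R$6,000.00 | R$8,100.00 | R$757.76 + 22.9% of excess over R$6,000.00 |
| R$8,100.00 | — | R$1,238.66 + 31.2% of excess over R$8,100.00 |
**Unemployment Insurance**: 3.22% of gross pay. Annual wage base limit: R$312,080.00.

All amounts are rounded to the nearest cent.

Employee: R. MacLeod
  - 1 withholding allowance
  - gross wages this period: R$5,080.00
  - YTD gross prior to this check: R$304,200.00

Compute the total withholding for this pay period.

R$731.29

Earnings Tax: taxable = R$5,080.00 − 1×R$130.00 = R$4,950.00
  R$250.96 + 18.1% × (R$4,950.00 − R$3,200.00) = R$250.96 + 18.1% × R$1,750.00 = R$567.71
Unemployment Insurance: 3.22% × R$5,080.00 = R$163.58
Total: R$567.71 + R$163.58 = R$731.29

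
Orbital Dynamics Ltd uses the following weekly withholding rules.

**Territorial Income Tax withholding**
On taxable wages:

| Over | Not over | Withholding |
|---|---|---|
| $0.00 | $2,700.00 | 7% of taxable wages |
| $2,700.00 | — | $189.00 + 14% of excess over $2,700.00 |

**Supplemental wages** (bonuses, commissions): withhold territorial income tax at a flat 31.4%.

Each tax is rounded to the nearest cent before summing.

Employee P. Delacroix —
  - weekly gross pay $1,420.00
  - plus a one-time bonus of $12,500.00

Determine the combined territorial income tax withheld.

Territorial Income Tax: taxable = $1,420.00
  7% × $1,420.00 = $99.40
Supplemental (31.4% flat on bonus): 31.4% × $12,500.00 = $3,925.00
Total territorial income tax: $99.40 + $3,925.00 = $4,024.40

$4,024.40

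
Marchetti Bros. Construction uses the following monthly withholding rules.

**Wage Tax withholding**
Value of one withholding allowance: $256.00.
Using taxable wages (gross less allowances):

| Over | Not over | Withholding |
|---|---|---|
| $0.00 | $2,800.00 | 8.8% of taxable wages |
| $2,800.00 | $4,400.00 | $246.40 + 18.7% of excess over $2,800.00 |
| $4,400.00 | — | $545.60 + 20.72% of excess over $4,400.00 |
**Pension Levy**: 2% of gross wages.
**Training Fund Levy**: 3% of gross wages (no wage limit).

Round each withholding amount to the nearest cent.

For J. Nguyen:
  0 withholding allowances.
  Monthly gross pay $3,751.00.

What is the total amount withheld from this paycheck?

Wage Tax: taxable = $3,751.00
  $246.40 + 18.7% × ($3,751.00 − $2,800.00) = $246.40 + 18.7% × $951.00 = $424.24
Pension Levy: 2% × $3,751.00 = $75.02
Training Fund Levy: 3% × $3,751.00 = $112.53
Total: $424.24 + $75.02 + $112.53 = $611.79

$611.79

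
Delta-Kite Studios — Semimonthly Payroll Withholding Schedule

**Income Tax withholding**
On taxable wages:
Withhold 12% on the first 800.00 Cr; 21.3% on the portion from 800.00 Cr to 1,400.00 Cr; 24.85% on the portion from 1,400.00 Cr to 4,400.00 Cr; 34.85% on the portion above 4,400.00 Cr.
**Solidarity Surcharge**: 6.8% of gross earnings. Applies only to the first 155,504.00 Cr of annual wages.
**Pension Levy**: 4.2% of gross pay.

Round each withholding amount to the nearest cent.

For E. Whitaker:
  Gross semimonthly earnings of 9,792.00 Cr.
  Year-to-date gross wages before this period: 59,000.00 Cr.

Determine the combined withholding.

3,925.53 Cr

Income Tax: taxable = 9,792.00 Cr
  969.30 Cr + 34.85% × (9,792.00 Cr − 4,400.00 Cr) = 969.30 Cr + 34.85% × 5,392.00 Cr = 2,848.41 Cr
Solidarity Surcharge: 6.8% × 9,792.00 Cr = 665.86 Cr
Pension Levy: 4.2% × 9,792.00 Cr = 411.26 Cr
Total: 2,848.41 Cr + 665.86 Cr + 411.26 Cr = 3,925.53 Cr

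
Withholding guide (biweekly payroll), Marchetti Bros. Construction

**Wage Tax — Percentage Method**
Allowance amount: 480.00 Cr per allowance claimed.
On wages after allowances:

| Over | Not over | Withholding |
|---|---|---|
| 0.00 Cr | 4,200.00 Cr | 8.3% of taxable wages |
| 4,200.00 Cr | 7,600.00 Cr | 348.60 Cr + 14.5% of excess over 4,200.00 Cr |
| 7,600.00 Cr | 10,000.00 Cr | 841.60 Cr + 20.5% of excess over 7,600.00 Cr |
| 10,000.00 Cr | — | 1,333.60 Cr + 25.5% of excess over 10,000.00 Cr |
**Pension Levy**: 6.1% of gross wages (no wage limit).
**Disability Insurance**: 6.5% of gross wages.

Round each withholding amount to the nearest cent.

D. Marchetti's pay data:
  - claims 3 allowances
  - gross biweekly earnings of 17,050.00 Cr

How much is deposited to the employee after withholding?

Wage Tax: taxable = 17,050.00 Cr − 3×480.00 Cr = 15,610.00 Cr
  1,333.60 Cr + 25.5% × (15,610.00 Cr − 10,000.00 Cr) = 1,333.60 Cr + 25.5% × 5,610.00 Cr = 2,764.15 Cr
Pension Levy: 6.1% × 17,050.00 Cr = 1,040.05 Cr
Disability Insurance: 6.5% × 17,050.00 Cr = 1,108.25 Cr
Total withheld: 2,764.15 Cr + 1,040.05 Cr + 1,108.25 Cr = 4,912.45 Cr
Net pay: 17,050.00 Cr − 4,912.45 Cr = 12,137.55 Cr

12,137.55 Cr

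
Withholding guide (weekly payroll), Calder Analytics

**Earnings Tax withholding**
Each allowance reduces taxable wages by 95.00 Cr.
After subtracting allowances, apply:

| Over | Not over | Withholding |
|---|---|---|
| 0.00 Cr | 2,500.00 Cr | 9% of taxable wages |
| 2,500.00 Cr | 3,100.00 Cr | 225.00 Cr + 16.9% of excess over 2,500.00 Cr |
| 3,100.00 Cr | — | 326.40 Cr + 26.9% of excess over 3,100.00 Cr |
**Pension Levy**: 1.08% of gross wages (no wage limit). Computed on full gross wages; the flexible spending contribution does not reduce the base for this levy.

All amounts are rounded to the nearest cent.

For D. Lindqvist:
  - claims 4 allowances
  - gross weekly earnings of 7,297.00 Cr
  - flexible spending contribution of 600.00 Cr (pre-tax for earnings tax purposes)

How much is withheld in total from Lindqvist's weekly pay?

Earnings Tax: taxable = 7,297.00 Cr − 600.00 Cr − 4×95.00 Cr = 6,317.00 Cr
  326.40 Cr + 26.9% × (6,317.00 Cr − 3,100.00 Cr) = 326.40 Cr + 26.9% × 3,217.00 Cr = 1,191.77 Cr
Pension Levy: 1.08% × 7,297.00 Cr = 78.81 Cr
Total: 1,191.77 Cr + 78.81 Cr = 1,270.58 Cr

1,270.58 Cr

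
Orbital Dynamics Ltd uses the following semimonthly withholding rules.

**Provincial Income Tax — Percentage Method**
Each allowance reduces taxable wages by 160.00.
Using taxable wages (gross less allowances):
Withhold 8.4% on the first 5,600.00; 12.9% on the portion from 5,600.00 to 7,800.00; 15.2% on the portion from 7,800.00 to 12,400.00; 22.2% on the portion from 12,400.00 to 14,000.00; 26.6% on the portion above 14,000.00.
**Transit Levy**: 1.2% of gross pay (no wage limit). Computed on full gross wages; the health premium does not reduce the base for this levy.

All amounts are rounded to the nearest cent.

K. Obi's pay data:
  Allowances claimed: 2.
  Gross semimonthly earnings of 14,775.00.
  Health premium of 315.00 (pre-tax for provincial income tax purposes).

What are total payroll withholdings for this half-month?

2,023.14

Provincial Income Tax: taxable = 14,775.00 − 315.00 − 2×160.00 = 14,140.00
  1,808.60 + 26.6% × (14,140.00 − 14,000.00) = 1,808.60 + 26.6% × 140.00 = 1,845.84
Transit Levy: 1.2% × 14,775.00 = 177.30
Total: 1,845.84 + 177.30 = 2,023.14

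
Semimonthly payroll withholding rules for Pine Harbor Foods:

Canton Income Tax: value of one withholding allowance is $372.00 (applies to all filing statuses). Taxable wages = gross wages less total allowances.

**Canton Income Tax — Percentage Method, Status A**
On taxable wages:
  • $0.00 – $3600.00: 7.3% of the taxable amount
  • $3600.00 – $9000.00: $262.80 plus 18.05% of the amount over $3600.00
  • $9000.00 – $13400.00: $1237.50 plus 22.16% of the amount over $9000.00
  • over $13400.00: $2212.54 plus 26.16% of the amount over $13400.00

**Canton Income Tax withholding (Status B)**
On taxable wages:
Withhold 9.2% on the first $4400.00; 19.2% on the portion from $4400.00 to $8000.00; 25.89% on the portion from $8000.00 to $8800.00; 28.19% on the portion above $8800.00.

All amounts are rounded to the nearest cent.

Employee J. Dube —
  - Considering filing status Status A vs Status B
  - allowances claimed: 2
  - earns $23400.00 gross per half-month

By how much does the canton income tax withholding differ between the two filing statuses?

Canton Income Tax (Status A): taxable = $23400.00 − 2×$372.00 = $22656.00
  $2212.54 + 26.16% × ($22656.00 − $13400.00) = $2212.54 + 26.16% × $9256.00 = $4633.91
Canton Income Tax (Status B): taxable = $23400.00 − 2×$372.00 = $22656.00
  $1303.12 + 28.19% × ($22656.00 − $8800.00) = $1303.12 + 28.19% × $13856.00 = $5209.13
Difference: |$4633.91 − $5209.13| = $575.22 (higher under Status B)

$575.22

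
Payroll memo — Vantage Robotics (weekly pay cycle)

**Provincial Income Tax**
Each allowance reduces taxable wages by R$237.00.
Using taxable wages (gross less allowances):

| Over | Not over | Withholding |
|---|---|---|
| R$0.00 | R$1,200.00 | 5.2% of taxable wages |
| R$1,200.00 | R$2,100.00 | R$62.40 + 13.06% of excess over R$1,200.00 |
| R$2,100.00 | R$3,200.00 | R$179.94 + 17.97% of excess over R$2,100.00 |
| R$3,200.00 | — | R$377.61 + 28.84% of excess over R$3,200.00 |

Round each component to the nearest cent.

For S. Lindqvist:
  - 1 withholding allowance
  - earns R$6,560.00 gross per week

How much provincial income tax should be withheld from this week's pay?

R$1,278.28

Provincial Income Tax: taxable = R$6,560.00 − 1×R$237.00 = R$6,323.00
  R$377.61 + 28.84% × (R$6,323.00 − R$3,200.00) = R$377.61 + 28.84% × R$3,123.00 = R$1,278.28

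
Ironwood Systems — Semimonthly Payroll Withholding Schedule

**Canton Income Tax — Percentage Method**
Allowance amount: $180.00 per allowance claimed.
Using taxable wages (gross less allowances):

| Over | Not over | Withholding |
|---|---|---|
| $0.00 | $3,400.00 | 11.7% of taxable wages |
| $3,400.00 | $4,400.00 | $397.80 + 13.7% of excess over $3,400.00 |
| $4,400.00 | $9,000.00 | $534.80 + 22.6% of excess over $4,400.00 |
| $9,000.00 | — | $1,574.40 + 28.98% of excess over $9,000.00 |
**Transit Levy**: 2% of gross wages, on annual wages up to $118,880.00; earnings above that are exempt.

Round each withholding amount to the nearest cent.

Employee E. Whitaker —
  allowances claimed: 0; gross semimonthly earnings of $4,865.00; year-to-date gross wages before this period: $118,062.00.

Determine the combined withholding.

Canton Income Tax: taxable = $4,865.00
  $534.80 + 22.6% × ($4,865.00 − $4,400.00) = $534.80 + 22.6% × $465.00 = $639.89
Transit Levy: cap $118,880.00 − YTD $118,062.00 = $818.00 subject; 2% × $818.00 = $16.36
Total: $639.89 + $16.36 = $656.25

$656.25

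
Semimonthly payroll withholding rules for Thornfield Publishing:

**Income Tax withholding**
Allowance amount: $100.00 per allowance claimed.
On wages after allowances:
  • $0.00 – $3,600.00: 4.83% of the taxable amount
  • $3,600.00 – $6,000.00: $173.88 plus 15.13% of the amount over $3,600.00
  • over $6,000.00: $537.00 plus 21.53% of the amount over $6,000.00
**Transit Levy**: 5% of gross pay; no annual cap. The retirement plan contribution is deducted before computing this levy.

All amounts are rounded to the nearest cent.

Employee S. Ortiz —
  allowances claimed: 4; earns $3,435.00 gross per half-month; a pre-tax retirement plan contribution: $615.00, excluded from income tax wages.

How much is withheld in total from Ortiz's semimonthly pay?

$257.89

Income Tax: taxable = $3,435.00 − $615.00 − 4×$100.00 = $2,420.00
  4.83% × $2,420.00 = $116.89
Transit Levy: 5% × $2,820.00 = $141.00
Total: $116.89 + $141.00 = $257.89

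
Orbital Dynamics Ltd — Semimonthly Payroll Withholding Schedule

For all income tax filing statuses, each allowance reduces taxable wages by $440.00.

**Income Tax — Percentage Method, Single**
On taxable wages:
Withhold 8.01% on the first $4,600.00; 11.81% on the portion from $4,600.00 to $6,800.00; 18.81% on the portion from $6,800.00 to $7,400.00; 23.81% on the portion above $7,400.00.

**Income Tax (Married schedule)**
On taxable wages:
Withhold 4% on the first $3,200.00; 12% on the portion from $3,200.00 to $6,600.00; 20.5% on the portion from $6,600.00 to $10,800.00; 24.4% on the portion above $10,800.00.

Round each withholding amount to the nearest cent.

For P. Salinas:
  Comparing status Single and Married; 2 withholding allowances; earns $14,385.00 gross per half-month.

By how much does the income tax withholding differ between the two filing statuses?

Income Tax (Single): taxable = $14,385.00 − 2×$440.00 = $13,505.00
  $741.14 + 23.81% × ($13,505.00 − $7,400.00) = $741.14 + 23.81% × $6,105.00 = $2,194.74
Income Tax (Married): taxable = $14,385.00 − 2×$440.00 = $13,505.00
  $1,397.00 + 24.4% × ($13,505.00 − $10,800.00) = $1,397.00 + 24.4% × $2,705.00 = $2,057.02
Difference: |$2,194.74 − $2,057.02| = $137.72 (higher under Single)

$137.72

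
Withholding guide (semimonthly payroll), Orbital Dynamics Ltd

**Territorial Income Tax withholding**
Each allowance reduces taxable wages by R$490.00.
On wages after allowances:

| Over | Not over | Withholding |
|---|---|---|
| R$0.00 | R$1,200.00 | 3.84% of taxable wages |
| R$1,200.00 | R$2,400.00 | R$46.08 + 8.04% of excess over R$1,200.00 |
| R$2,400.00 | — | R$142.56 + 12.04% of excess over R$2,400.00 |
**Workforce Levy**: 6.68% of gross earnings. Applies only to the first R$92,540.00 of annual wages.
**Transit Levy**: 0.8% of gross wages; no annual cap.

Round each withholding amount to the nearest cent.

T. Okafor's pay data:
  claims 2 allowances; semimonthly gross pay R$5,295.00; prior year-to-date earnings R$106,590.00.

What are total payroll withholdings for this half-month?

R$415.49

Territorial Income Tax: taxable = R$5,295.00 − 2×R$490.00 = R$4,315.00
  R$142.56 + 12.04% × (R$4,315.00 − R$2,400.00) = R$142.56 + 12.04% × R$1,915.00 = R$373.13
Workforce Levy: YTD R$106,590.00 ≥ cap R$92,540.00 → R$0.00
Transit Levy: 0.8% × R$5,295.00 = R$42.36
Total: R$373.13 + R$0.00 + R$42.36 = R$415.49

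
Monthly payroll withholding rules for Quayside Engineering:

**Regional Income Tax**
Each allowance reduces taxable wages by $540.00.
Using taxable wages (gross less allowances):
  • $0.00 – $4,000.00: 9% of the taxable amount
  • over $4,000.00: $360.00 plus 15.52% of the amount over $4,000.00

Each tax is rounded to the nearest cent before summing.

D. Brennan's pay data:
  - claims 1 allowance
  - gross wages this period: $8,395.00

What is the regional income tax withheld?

Regional Income Tax: taxable = $8,395.00 − 1×$540.00 = $7,855.00
  $360.00 + 15.52% × ($7,855.00 − $4,000.00) = $360.00 + 15.52% × $3,855.00 = $958.30

$958.30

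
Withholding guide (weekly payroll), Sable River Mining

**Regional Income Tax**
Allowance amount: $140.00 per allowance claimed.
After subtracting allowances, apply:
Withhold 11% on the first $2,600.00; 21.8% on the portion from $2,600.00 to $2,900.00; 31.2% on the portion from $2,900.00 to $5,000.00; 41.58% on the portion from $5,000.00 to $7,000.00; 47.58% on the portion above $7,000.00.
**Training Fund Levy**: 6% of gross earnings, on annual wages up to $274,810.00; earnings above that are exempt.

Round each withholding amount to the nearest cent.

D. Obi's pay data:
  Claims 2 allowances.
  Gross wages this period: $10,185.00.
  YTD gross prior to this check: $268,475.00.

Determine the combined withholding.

$3,600.50

Regional Income Tax: taxable = $10,185.00 − 2×$140.00 = $9,905.00
  $1,838.20 + 47.58% × ($9,905.00 − $7,000.00) = $1,838.20 + 47.58% × $2,905.00 = $3,220.40
Training Fund Levy: cap $274,810.00 − YTD $268,475.00 = $6,335.00 subject; 6% × $6,335.00 = $380.10
Total: $3,220.40 + $380.10 = $3,600.50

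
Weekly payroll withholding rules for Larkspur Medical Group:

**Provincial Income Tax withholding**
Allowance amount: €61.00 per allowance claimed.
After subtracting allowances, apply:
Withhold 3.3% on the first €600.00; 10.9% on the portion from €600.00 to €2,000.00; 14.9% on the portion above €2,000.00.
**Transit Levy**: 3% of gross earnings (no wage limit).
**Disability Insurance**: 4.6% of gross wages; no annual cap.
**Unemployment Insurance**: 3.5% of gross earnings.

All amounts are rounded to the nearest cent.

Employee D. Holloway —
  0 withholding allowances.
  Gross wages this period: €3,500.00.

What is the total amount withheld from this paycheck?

€784.40

Provincial Income Tax: taxable = €3,500.00
  €172.40 + 14.9% × (€3,500.00 − €2,000.00) = €172.40 + 14.9% × €1,500.00 = €395.90
Transit Levy: 3% × €3,500.00 = €105.00
Disability Insurance: 4.6% × €3,500.00 = €161.00
Unemployment Insurance: 3.5% × €3,500.00 = €122.50
Total: €395.90 + €105.00 + €161.00 + €122.50 = €784.40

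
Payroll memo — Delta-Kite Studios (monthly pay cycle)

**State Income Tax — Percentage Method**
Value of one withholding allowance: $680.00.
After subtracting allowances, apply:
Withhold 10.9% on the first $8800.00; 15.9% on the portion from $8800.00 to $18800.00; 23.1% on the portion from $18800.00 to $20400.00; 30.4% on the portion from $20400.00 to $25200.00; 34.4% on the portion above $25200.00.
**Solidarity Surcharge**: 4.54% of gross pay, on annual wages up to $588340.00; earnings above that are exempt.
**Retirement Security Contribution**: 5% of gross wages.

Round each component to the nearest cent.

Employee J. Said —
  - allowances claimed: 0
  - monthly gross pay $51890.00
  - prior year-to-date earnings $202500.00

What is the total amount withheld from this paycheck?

State Income Tax: taxable = $51890.00
  $4378.00 + 34.4% × ($51890.00 − $25200.00) = $4378.00 + 34.4% × $26690.00 = $13559.36
Solidarity Surcharge: 4.54% × $51890.00 = $2355.81
Retirement Security Contribution: 5% × $51890.00 = $2594.50
Total: $13559.36 + $2355.81 + $2594.50 = $18509.67

$18509.67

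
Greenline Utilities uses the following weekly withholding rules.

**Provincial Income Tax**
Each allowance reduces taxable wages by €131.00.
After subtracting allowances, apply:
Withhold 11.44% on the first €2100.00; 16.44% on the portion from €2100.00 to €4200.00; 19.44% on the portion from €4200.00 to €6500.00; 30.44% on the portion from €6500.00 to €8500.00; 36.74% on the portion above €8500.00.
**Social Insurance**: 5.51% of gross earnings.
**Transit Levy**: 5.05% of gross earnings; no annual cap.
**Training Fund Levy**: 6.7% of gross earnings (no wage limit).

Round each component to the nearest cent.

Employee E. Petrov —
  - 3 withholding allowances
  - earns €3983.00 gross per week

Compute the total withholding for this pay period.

€1172.66

Provincial Income Tax: taxable = €3983.00 − 3×€131.00 = €3590.00
  €240.24 + 16.44% × (€3590.00 − €2100.00) = €240.24 + 16.44% × €1490.00 = €485.20
Social Insurance: 5.51% × €3983.00 = €219.46
Transit Levy: 5.05% × €3983.00 = €201.14
Training Fund Levy: 6.7% × €3983.00 = €266.86
Total: €485.20 + €219.46 + €201.14 + €266.86 = €1172.66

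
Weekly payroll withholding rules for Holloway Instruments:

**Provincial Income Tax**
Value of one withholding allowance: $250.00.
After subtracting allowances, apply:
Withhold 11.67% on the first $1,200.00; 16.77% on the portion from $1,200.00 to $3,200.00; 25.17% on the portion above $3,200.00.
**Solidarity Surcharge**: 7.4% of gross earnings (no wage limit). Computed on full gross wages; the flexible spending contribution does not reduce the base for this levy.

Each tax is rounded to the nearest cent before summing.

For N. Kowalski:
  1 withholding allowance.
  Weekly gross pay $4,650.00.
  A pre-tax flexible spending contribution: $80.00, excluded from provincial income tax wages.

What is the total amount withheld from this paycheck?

Provincial Income Tax: taxable = $4,650.00 − $80.00 − 1×$250.00 = $4,320.00
  $475.44 + 25.17% × ($4,320.00 − $3,200.00) = $475.44 + 25.17% × $1,120.00 = $757.34
Solidarity Surcharge: 7.4% × $4,650.00 = $344.10
Total: $757.34 + $344.10 = $1,101.44

$1,101.44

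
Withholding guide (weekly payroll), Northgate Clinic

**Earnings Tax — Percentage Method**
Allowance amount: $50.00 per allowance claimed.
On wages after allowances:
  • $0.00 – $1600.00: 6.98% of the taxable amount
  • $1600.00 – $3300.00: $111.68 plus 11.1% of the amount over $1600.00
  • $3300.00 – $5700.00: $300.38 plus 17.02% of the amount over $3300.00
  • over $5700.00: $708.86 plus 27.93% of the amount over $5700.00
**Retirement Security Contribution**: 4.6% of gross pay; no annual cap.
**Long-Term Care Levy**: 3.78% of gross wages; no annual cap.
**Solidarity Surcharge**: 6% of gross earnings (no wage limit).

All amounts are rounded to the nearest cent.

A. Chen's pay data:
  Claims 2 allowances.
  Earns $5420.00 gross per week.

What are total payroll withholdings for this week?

$1423.58

Earnings Tax: taxable = $5420.00 − 2×$50.00 = $5320.00
  $300.38 + 17.02% × ($5320.00 − $3300.00) = $300.38 + 17.02% × $2020.00 = $644.18
Retirement Security Contribution: 4.6% × $5420.00 = $249.32
Long-Term Care Levy: 3.78% × $5420.00 = $204.88
Solidarity Surcharge: 6% × $5420.00 = $325.20
Total: $644.18 + $249.32 + $204.88 + $325.20 = $1423.58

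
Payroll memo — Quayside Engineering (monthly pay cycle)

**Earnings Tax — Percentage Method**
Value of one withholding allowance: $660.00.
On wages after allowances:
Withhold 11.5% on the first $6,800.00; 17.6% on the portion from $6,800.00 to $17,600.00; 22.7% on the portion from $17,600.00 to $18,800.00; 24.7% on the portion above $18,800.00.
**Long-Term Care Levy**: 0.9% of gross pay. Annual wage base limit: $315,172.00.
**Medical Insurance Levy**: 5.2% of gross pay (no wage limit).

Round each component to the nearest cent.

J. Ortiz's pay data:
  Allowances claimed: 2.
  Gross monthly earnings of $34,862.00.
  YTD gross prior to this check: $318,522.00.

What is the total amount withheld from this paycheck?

Earnings Tax: taxable = $34,862.00 − 2×$660.00 = $33,542.00
  $2,955.20 + 24.7% × ($33,542.00 − $18,800.00) = $2,955.20 + 24.7% × $14,742.00 = $6,596.47
Long-Term Care Levy: YTD $318,522.00 ≥ cap $315,172.00 → $0.00
Medical Insurance Levy: 5.2% × $34,862.00 = $1,812.82
Total: $6,596.47 + $0.00 + $1,812.82 = $8,409.29

$8,409.29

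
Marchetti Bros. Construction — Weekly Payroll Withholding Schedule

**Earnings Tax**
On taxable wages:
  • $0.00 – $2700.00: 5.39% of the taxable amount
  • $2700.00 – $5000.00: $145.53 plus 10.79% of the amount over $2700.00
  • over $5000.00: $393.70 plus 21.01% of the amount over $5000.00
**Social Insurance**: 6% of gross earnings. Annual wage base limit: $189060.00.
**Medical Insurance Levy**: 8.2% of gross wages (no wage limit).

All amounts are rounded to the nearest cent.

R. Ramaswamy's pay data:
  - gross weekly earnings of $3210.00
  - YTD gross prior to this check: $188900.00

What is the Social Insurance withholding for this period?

$9.60

Social Insurance: cap $189060.00 − YTD $188900.00 = $160.00 subject; 6% × $160.00 = $9.60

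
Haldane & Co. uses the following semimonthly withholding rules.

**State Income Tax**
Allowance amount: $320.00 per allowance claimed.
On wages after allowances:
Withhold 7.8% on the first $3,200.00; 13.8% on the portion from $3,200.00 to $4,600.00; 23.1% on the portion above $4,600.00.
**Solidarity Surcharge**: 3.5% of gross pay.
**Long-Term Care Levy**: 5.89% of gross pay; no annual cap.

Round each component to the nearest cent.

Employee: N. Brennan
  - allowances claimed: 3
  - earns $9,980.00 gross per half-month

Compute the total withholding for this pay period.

$2,400.94

State Income Tax: taxable = $9,980.00 − 3×$320.00 = $9,020.00
  $442.80 + 23.1% × ($9,020.00 − $4,600.00) = $442.80 + 23.1% × $4,420.00 = $1,463.82
Solidarity Surcharge: 3.5% × $9,980.00 = $349.30
Long-Term Care Levy: 5.89% × $9,980.00 = $587.82
Total: $1,463.82 + $349.30 + $587.82 = $2,400.94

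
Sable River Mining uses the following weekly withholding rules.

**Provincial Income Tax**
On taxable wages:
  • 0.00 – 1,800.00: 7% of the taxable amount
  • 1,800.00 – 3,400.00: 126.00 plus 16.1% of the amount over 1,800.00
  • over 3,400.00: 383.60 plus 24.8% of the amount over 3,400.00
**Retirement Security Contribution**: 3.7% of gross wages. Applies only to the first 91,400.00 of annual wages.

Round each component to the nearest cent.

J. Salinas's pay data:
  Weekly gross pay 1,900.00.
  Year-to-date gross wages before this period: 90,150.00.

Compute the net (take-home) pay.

1,711.65

Provincial Income Tax: taxable = 1,900.00
  126.00 + 16.1% × (1,900.00 − 1,800.00) = 126.00 + 16.1% × 100.00 = 142.10
Retirement Security Contribution: cap 91,400.00 − YTD 90,150.00 = 1,250.00 subject; 3.7% × 1,250.00 = 46.25
Total withheld: 142.10 + 46.25 = 188.35
Net pay: 1,900.00 − 188.35 = 1,711.65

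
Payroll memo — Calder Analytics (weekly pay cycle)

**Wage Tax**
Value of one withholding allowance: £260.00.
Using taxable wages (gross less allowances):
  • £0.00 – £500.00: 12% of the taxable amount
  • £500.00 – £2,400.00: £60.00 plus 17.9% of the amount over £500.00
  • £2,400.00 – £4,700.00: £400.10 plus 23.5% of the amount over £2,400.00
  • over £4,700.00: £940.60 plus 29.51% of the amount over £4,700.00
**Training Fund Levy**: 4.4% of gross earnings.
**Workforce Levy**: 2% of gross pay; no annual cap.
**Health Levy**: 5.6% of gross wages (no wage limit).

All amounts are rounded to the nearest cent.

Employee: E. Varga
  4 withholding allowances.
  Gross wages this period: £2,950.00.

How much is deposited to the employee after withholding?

£2,283.61

Wage Tax: taxable = £2,950.00 − 4×£260.00 = £1,910.00
  £60.00 + 17.9% × (£1,910.00 − £500.00) = £60.00 + 17.9% × £1,410.00 = £312.39
Training Fund Levy: 4.4% × £2,950.00 = £129.80
Workforce Levy: 2% × £2,950.00 = £59.00
Health Levy: 5.6% × £2,950.00 = £165.20
Total withheld: £312.39 + £129.80 + £59.00 + £165.20 = £666.39
Net pay: £2,950.00 − £666.39 = £2,283.61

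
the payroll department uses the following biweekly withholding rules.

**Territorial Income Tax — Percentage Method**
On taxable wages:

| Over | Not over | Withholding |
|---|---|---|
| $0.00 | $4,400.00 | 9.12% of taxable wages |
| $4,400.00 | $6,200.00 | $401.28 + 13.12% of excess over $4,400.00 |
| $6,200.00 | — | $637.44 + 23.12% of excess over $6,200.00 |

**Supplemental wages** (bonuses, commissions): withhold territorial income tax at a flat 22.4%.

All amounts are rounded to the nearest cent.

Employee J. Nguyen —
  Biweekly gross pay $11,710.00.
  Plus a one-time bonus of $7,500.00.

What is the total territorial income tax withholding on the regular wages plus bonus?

$3,591.35

Territorial Income Tax: taxable = $11,710.00
  $637.44 + 23.12% × ($11,710.00 − $6,200.00) = $637.44 + 23.12% × $5,510.00 = $1,911.35
Supplemental (22.4% flat on bonus): 22.4% × $7,500.00 = $1,680.00
Total territorial income tax: $1,911.35 + $1,680.00 = $3,591.35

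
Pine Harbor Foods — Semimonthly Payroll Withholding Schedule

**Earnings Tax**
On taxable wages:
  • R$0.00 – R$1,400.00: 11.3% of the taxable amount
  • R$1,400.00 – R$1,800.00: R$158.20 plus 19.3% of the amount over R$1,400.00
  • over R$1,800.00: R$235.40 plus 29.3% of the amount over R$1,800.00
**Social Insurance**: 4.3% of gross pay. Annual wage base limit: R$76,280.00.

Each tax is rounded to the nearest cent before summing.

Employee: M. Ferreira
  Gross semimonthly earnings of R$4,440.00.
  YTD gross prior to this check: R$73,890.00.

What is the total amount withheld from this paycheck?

Earnings Tax: taxable = R$4,440.00
  R$235.40 + 29.3% × (R$4,440.00 − R$1,800.00) = R$235.40 + 29.3% × R$2,640.00 = R$1,008.92
Social Insurance: cap R$76,280.00 − YTD R$73,890.00 = R$2,390.00 subject; 4.3% × R$2,390.00 = R$102.77
Total: R$1,008.92 + R$102.77 = R$1,111.69

R$1,111.69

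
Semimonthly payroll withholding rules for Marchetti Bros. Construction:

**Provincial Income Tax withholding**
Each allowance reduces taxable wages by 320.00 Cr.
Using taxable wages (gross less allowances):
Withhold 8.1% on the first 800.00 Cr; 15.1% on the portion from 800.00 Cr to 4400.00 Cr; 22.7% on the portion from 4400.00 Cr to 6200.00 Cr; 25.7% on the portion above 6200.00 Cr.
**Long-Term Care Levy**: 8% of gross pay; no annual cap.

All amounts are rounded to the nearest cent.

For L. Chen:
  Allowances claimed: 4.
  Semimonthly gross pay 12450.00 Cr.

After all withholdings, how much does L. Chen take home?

9159.71 Cr

Provincial Income Tax: taxable = 12450.00 Cr − 4×320.00 Cr = 11170.00 Cr
  1017.00 Cr + 25.7% × (11170.00 Cr − 6200.00 Cr) = 1017.00 Cr + 25.7% × 4970.00 Cr = 2294.29 Cr
Long-Term Care Levy: 8% × 12450.00 Cr = 996.00 Cr
Total withheld: 2294.29 Cr + 996.00 Cr = 3290.29 Cr
Net pay: 12450.00 Cr − 3290.29 Cr = 9159.71 Cr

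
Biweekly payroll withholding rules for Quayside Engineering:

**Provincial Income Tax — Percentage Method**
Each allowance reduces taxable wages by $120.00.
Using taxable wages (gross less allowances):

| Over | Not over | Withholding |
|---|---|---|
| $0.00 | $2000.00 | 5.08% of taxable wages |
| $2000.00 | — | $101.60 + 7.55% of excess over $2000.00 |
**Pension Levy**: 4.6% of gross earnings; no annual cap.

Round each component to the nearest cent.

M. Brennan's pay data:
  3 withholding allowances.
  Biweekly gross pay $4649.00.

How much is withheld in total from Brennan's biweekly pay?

$488.27

Provincial Income Tax: taxable = $4649.00 − 3×$120.00 = $4289.00
  $101.60 + 7.55% × ($4289.00 − $2000.00) = $101.60 + 7.55% × $2289.00 = $274.42
Pension Levy: 4.6% × $4649.00 = $213.85
Total: $274.42 + $213.85 = $488.27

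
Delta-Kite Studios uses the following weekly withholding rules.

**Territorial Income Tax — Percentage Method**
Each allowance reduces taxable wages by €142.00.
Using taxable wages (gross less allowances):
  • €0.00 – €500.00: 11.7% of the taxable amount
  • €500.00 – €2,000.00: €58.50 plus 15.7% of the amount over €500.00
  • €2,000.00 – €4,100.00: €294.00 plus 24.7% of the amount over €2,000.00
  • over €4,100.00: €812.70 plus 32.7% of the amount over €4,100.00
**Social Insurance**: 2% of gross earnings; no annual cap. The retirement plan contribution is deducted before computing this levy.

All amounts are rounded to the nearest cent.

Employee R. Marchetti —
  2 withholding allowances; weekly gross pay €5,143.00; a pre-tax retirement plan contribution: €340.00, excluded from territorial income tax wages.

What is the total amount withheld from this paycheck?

Territorial Income Tax: taxable = €5,143.00 − €340.00 − 2×€142.00 = €4,519.00
  €812.70 + 32.7% × (€4,519.00 − €4,100.00) = €812.70 + 32.7% × €419.00 = €949.71
Social Insurance: 2% × €4,803.00 = €96.06
Total: €949.71 + €96.06 = €1,045.77

€1,045.77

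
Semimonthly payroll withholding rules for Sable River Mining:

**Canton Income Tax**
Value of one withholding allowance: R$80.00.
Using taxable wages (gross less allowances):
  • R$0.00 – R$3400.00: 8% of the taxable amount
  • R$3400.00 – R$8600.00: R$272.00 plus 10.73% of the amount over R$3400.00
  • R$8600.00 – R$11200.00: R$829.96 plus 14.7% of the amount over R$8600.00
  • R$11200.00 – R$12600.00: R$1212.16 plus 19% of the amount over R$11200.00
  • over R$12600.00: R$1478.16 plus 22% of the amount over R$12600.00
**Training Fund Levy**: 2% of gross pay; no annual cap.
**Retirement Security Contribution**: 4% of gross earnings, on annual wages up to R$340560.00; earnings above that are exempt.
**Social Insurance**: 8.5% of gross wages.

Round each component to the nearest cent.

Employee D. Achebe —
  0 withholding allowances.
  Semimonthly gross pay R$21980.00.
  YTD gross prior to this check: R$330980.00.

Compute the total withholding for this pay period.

Canton Income Tax: taxable = R$21980.00
  R$1478.16 + 22% × (R$21980.00 − R$12600.00) = R$1478.16 + 22% × R$9380.00 = R$3541.76
Training Fund Levy: 2% × R$21980.00 = R$439.60
Retirement Security Contribution: cap R$340560.00 − YTD R$330980.00 = R$9580.00 subject; 4% × R$9580.00 = R$383.20
Social Insurance: 8.5% × R$21980.00 = R$1868.30
Total: R$3541.76 + R$439.60 + R$383.20 + R$1868.30 = R$6232.86

R$6232.86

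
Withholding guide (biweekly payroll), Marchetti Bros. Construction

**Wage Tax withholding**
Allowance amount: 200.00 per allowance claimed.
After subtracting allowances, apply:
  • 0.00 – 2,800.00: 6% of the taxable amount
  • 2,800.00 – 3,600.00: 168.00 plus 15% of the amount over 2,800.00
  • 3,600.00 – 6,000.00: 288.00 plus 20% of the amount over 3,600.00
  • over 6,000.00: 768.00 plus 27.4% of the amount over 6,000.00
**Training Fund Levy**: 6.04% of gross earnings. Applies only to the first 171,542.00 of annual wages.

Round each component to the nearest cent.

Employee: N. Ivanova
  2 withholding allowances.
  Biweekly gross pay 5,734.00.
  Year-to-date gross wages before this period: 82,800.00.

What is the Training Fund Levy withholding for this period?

Training Fund Levy: 6.04% × 5,734.00 = 346.33

346.33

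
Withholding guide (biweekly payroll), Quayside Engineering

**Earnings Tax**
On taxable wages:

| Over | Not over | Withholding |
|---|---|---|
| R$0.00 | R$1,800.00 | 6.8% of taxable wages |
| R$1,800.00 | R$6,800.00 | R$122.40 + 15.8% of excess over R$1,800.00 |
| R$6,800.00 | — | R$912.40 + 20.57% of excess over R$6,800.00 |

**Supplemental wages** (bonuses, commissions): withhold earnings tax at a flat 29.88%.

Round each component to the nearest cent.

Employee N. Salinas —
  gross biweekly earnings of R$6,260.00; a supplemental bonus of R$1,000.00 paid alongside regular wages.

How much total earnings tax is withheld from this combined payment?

Earnings Tax: taxable = R$6,260.00
  R$122.40 + 15.8% × (R$6,260.00 − R$1,800.00) = R$122.40 + 15.8% × R$4,460.00 = R$827.08
Supplemental (29.88% flat on bonus): 29.88% × R$1,000.00 = R$298.80
Total earnings tax: R$827.08 + R$298.80 = R$1,125.88

R$1,125.88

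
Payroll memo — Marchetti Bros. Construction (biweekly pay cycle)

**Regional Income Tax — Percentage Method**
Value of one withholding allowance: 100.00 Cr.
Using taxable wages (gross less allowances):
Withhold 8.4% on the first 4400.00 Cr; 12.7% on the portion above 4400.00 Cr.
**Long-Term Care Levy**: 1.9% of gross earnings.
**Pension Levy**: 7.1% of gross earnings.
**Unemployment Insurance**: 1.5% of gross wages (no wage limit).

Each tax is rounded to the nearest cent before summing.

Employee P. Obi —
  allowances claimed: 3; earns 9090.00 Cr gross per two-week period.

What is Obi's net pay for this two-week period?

7208.42 Cr

Regional Income Tax: taxable = 9090.00 Cr − 3×100.00 Cr = 8790.00 Cr
  369.60 Cr + 12.7% × (8790.00 Cr − 4400.00 Cr) = 369.60 Cr + 12.7% × 4390.00 Cr = 927.13 Cr
Long-Term Care Levy: 1.9% × 9090.00 Cr = 172.71 Cr
Pension Levy: 7.1% × 9090.00 Cr = 645.39 Cr
Unemployment Insurance: 1.5% × 9090.00 Cr = 136.35 Cr
Total withheld: 927.13 Cr + 172.71 Cr + 645.39 Cr + 136.35 Cr = 1881.58 Cr
Net pay: 9090.00 Cr − 1881.58 Cr = 7208.42 Cr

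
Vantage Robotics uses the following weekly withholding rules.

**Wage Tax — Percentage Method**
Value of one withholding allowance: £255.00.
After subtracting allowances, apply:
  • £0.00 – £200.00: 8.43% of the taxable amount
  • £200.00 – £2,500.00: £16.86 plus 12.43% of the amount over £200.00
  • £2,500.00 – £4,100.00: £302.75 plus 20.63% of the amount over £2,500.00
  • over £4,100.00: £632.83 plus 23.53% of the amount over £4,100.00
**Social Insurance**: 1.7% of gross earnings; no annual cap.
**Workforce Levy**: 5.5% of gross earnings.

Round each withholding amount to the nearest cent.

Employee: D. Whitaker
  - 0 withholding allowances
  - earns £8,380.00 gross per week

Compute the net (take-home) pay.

Wage Tax: taxable = £8,380.00
  £632.83 + 23.53% × (£8,380.00 − £4,100.00) = £632.83 + 23.53% × £4,280.00 = £1,639.91
Social Insurance: 1.7% × £8,380.00 = £142.46
Workforce Levy: 5.5% × £8,380.00 = £460.90
Total withheld: £1,639.91 + £142.46 + £460.90 = £2,243.27
Net pay: £8,380.00 − £2,243.27 = £6,136.73

£6,136.73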